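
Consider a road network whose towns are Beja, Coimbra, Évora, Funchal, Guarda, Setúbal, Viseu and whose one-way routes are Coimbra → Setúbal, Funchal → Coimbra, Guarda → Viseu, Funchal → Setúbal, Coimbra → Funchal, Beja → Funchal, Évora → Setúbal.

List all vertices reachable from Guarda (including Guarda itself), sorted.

Start at Guarda.
Its neighbours: Viseu.
Nothing further is reachable.

Guarda, Viseu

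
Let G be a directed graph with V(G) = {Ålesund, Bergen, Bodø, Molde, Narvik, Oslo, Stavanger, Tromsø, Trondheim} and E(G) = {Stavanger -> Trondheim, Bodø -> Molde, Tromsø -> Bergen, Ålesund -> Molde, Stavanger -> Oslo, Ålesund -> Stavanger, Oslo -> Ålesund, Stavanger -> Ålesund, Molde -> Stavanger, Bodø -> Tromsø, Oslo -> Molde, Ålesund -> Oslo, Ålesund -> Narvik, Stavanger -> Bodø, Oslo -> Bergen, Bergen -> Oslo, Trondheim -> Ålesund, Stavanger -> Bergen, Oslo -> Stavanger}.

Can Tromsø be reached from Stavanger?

Explore from Stavanger.
Distance 1: reach Ålesund, Bergen, Bodø, Oslo, Trondheim.
Distance 2: reach Molde, Narvik, Tromsø.
Found Tromsø.

Yes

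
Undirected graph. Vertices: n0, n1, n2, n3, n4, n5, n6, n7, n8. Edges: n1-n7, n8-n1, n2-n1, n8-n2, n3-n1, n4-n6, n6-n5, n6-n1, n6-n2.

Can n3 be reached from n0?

No

n0 has no edges, so nothing is reachable from it.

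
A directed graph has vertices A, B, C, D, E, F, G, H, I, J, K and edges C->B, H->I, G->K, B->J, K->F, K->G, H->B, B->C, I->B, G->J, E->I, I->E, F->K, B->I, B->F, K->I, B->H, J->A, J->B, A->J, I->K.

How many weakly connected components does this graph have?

2

From A: component {A, B, C, E, F, G, H, I, J, K}.
From D: component {D}.
That's 2 components.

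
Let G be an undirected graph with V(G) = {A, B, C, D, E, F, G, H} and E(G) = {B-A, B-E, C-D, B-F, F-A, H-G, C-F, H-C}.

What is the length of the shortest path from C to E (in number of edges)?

Distance 0: C.
Distance 1: D, F, H.
Distance 2: A, B, G.
Distance 3: E — contains E.

3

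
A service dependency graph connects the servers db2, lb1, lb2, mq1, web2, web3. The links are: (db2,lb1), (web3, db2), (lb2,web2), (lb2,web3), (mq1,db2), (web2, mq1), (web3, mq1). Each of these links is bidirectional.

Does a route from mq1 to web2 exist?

Explore from mq1.
Distance 1: reach db2, web2, web3.
Found web2.

Yes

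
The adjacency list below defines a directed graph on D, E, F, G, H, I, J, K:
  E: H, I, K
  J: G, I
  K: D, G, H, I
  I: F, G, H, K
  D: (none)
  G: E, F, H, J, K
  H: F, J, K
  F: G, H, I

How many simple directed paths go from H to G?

10

H→F→G
H→F→I→G
H→F→I→K→G
H→J→G
H→J→I→F→G
H→J→I→G
H→J→I→K→G
H→K→G
H→K→I→F→G
H→K→I→G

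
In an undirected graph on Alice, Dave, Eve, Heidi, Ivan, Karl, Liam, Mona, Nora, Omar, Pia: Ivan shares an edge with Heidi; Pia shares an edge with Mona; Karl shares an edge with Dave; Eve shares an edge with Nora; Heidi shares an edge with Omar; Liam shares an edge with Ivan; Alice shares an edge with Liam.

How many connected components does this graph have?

From Alice: component {Alice, Heidi, Ivan, Liam, Omar}.
From Dave: component {Dave, Karl}.
From Eve: component {Eve, Nora}.
From Mona: component {Mona, Pia}.
That's 4 components.

4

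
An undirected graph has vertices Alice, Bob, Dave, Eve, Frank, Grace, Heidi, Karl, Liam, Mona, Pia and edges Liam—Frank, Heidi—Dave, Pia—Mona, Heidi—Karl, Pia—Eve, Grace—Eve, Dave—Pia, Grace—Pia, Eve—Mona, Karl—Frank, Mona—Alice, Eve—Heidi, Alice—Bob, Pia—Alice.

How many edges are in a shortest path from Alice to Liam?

Distance 0: Alice.
Distance 1: Bob, Mona, Pia.
Distance 2: Dave, Eve, Grace.
Distance 3: Heidi.
Distance 4: Karl.
Distance 5: Frank.
Distance 6: Liam — contains Liam.

6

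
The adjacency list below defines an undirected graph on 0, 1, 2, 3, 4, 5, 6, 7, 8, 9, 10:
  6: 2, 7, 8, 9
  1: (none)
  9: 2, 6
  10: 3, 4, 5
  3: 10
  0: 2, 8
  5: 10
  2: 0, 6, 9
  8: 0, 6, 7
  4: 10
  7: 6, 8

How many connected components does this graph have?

From 0: component {0, 2, 6, 7, 8, 9}.
From 1: component {1}.
From 3: component {3, 4, 5, 10}.
That's 3 components.

3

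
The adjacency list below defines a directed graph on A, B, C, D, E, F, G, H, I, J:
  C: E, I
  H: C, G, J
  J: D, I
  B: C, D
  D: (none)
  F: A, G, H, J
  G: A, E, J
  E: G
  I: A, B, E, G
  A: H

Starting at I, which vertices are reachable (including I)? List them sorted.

A, B, C, D, E, G, H, I, J

Start at I.
Its neighbours: A, B, E, G.
Then their neighbours: C, D, H, J.
Nothing further is reachable.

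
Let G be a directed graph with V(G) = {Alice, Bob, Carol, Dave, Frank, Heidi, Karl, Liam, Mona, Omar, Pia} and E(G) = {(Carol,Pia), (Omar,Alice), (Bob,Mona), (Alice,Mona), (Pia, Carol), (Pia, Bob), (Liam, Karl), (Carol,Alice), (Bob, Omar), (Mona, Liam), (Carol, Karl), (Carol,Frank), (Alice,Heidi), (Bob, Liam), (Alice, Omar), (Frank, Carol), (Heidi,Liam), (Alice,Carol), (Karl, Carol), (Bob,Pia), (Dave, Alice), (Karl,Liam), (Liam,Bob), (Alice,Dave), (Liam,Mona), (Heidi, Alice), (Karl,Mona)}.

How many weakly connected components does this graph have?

From Alice: component {Alice, Bob, Carol, Dave, Frank, Heidi, Karl, Liam, Mona, Omar, Pia}.
That's 1 component.

1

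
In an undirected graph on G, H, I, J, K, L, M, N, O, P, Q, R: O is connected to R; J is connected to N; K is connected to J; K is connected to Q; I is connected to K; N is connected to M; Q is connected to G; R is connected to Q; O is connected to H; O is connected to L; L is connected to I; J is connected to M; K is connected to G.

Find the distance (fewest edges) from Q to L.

Distance 0: Q.
Distance 1: G, K, R.
Distance 2: I, J, O.
Distance 3: H, L, M, N — contains L.

3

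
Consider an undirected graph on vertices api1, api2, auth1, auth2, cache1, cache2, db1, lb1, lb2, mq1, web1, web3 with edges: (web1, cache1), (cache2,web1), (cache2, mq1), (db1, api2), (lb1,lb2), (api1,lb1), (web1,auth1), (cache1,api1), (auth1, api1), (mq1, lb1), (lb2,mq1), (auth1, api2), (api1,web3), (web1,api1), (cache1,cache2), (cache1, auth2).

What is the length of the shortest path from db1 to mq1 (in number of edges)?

Distance 0: db1.
Distance 1: api2.
Distance 2: auth1.
Distance 3: api1, web1.
Distance 4: cache1, cache2, lb1, web3.
Distance 5: auth2, lb2, mq1 — contains mq1.

5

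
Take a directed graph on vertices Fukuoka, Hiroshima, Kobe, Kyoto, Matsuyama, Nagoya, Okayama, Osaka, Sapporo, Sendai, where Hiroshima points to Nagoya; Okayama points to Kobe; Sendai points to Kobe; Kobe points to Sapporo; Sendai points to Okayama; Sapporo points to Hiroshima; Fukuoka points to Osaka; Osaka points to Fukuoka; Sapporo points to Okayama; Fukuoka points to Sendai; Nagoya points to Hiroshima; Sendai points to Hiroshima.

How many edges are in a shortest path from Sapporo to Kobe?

Distance 0: Sapporo.
Distance 1: Hiroshima, Okayama.
Distance 2: Kobe, Nagoya — contains Kobe.

2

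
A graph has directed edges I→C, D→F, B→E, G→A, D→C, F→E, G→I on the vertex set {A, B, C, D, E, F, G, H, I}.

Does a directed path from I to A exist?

No

Explore from I.
Distance 1: reach C.
The search from I is exhausted; no directed path reaches A.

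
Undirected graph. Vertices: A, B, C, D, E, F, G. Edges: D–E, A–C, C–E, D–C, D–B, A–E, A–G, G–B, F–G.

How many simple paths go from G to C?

6

G–A–C
G–A–E–C
G–A–E–D–C
G–B–D–C
G–B–D–E–A–C
G–B–D–E–C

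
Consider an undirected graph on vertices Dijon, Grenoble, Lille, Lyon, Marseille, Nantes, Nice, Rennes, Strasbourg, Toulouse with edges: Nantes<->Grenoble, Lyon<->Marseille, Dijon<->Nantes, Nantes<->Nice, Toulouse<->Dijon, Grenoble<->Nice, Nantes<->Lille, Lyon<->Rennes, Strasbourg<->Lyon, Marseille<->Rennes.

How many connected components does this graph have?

2

From Dijon: component {Dijon, Grenoble, Lille, Nantes, Nice, Toulouse}.
From Lyon: component {Lyon, Marseille, Rennes, Strasbourg}.
That's 2 components.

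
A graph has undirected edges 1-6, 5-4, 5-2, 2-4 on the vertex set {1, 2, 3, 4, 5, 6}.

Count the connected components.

From 1: component {1, 6}.
From 2: component {2, 4, 5}.
From 3: component {3}.
That's 3 components.

3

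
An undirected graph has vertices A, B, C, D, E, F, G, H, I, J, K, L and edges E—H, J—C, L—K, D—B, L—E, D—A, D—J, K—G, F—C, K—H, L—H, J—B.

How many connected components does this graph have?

3

From A: component {A, B, C, D, F, J}.
From E: component {E, G, H, K, L}.
From I: component {I}.
That's 3 components.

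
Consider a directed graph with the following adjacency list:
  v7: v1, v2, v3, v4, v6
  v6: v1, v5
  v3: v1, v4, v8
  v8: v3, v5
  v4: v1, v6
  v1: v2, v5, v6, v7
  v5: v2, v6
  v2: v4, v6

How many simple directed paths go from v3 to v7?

7

v3→v1→v7
v3→v4→v1→v7
v3→v4→v6→v1→v7
v3→v8→v5→v2→v4→v1→v7
v3→v8→v5→v2→v4→v6→v1→v7
v3→v8→v5→v2→v6→v1→v7
v3→v8→v5→v6→v1→v7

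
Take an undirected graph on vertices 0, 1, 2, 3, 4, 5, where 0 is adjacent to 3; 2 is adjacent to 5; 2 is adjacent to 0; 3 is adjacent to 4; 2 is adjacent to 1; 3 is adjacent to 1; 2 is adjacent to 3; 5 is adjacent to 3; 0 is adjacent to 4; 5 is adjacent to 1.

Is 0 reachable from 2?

Explore from 2.
Distance 1: reach 0, 1, 3, 5.
Found 0.

Yes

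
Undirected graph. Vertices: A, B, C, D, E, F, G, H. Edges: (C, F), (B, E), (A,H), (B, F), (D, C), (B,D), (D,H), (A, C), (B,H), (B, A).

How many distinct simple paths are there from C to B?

7

C–A–B
C–A–H–B
C–A–H–D–B
C–D–B
C–D–H–A–B
C–D–H–B
C–F–B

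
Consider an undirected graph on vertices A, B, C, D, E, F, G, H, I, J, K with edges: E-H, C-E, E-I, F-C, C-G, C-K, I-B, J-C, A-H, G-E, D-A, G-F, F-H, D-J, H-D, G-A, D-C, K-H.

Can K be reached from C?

Yes

Explore from C.
Distance 1: reach D, E, F, G, J, K.
Found K.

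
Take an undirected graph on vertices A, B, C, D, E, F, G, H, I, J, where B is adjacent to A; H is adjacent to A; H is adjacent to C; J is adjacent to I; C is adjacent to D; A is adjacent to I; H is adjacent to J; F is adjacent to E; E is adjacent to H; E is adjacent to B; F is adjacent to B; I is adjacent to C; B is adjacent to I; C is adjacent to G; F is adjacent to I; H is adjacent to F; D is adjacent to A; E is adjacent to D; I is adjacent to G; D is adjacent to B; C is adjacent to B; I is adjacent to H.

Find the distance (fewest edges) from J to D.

3

Distance 0: J.
Distance 1: H, I.
Distance 2: A, B, C, E, F, G.
Distance 3: D — contains D.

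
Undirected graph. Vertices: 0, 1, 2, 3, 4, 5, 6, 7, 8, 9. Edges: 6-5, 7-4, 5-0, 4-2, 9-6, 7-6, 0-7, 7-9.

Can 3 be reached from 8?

8 has no edges, so nothing is reachable from it.

No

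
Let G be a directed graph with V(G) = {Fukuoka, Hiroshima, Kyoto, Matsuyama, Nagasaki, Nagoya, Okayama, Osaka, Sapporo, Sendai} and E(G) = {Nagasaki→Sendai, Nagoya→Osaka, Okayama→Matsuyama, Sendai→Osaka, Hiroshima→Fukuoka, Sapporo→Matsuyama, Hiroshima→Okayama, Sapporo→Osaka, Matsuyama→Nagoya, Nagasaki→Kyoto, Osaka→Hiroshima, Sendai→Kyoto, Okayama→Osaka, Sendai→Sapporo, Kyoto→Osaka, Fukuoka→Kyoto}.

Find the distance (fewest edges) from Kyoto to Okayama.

Distance 0: Kyoto.
Distance 1: Osaka.
Distance 2: Hiroshima.
Distance 3: Fukuoka, Okayama — contains Okayama.

3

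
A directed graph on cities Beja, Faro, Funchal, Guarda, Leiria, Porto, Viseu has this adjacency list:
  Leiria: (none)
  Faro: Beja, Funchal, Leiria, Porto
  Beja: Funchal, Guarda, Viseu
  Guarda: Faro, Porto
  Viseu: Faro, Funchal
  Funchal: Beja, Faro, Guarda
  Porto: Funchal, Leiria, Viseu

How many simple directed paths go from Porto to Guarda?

Porto→Funchal→Beja→Guarda
Porto→Funchal→Faro→Beja→Guarda
Porto→Funchal→Guarda
Porto→Viseu→Faro→Beja→Funchal→Guarda
Porto→Viseu→Faro→Beja→Guarda
Porto→Viseu→Faro→Funchal→Beja→Guarda
Porto→Viseu→Faro→Funchal→Guarda
Porto→Viseu→Funchal→Beja→Guarda
Porto→Viseu→Funchal→Faro→Beja→Guarda
Porto→Viseu→Funchal→Guarda

10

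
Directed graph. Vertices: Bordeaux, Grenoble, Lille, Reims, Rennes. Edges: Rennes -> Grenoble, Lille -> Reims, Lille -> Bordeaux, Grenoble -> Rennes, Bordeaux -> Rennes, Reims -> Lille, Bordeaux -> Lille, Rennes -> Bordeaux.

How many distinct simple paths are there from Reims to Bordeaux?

1

Reims→Lille→Bordeaux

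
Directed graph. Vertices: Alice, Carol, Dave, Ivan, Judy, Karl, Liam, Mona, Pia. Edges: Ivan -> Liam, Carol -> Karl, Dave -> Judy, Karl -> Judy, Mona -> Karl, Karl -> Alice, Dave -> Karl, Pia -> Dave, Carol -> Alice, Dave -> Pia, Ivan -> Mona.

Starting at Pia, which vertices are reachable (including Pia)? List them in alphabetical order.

Alice, Dave, Judy, Karl, Pia

Start at Pia.
Its neighbours: Dave.
Then their neighbours: Judy, Karl.
Then next layer: Alice.
Nothing further is reachable.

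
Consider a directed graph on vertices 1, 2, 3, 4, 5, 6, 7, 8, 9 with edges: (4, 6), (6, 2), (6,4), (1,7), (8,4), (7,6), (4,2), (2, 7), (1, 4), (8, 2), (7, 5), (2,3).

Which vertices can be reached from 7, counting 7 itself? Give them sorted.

2, 3, 4, 5, 6, 7

Start at 7.
Its neighbours: 5, 6.
Then their neighbours: 2, 4.
Then next layer: 3.
Nothing further is reachable.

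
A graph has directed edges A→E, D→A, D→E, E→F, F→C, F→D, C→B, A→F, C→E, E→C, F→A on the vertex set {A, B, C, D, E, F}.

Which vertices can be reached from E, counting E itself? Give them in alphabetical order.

Start at E.
Its neighbours: C, F.
Then their neighbours: A, B, D.
Every vertex is now reached.

A, B, C, D, E, F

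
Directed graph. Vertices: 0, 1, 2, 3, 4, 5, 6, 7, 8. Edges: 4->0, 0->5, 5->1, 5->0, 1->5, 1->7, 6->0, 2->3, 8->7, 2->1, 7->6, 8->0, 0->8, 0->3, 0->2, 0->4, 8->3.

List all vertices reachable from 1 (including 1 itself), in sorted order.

Start at 1.
Its neighbours: 5, 7.
Then their neighbours: 0, 6.
Then next layer: 2, 3, 4, 8.
Every vertex is now reached.

0, 1, 2, 3, 4, 5, 6, 7, 8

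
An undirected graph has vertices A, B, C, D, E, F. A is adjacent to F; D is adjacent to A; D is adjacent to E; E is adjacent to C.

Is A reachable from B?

B has no edges, so nothing is reachable from it.

No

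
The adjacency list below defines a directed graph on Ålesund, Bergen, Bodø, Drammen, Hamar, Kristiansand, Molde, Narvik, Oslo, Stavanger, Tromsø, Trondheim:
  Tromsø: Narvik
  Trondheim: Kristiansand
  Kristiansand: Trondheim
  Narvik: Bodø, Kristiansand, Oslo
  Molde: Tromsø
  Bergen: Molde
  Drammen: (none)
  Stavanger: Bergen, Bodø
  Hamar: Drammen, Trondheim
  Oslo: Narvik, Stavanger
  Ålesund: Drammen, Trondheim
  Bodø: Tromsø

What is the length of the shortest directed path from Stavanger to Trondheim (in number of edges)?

Distance 0: Stavanger.
Distance 1: Bergen, Bodø.
Distance 2: Molde, Tromsø.
Distance 3: Narvik.
Distance 4: Kristiansand, Oslo.
Distance 5: Trondheim — contains Trondheim.

5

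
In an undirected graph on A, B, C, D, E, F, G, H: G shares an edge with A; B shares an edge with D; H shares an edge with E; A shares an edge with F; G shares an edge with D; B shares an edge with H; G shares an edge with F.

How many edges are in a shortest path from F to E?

Distance 0: F.
Distance 1: A, G.
Distance 2: D.
Distance 3: B.
Distance 4: H.
Distance 5: E — contains E.

5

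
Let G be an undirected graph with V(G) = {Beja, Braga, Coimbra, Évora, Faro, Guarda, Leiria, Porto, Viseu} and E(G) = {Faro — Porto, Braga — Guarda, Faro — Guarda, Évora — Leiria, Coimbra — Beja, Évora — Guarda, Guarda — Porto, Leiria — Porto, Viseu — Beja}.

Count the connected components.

2

From Beja: component {Beja, Coimbra, Viseu}.
From Braga: component {Braga, Évora, Faro, Guarda, Leiria, Porto}.
That's 2 components.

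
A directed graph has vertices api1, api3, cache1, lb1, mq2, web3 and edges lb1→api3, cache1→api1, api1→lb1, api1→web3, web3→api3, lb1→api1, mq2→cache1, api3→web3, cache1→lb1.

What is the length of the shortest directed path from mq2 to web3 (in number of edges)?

Distance 0: mq2.
Distance 1: cache1.
Distance 2: api1, lb1.
Distance 3: api3, web3 — contains web3.

3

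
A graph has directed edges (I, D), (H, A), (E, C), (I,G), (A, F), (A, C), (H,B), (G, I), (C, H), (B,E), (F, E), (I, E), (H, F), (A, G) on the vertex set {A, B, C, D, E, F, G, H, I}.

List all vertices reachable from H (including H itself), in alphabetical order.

A, B, C, D, E, F, G, H, I

Start at H.
Its neighbours: A, B, F.
Then their neighbours: C, E, G.
Then next layer: I.
Then next layer: D.
Every vertex is now reached.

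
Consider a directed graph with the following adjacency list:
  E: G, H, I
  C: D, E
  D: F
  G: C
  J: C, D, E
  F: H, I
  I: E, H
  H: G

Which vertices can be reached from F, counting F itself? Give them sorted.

Start at F.
Its neighbours: H, I.
Then their neighbours: E, G.
Then next layer: C.
Then next layer: D.
Nothing further is reachable.

C, D, E, F, G, H, I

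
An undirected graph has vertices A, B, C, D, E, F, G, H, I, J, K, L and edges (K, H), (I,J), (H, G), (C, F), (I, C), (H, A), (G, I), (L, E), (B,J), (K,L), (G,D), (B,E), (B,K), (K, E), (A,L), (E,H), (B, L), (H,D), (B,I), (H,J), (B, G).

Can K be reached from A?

Explore from A.
Distance 1: reach H, L.
Distance 2: reach B, D, E, G, J, K.
Found K.

Yes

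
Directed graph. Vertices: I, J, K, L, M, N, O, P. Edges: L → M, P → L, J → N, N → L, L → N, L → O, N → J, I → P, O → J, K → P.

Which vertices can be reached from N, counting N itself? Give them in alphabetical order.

Start at N.
Its neighbours: J, L.
Then their neighbours: M, O.
Nothing further is reachable.

J, L, M, N, O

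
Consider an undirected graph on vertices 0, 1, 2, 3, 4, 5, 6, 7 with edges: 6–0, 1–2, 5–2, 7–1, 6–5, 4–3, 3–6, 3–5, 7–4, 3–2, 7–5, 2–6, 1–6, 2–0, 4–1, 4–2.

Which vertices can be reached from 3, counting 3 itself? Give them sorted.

0, 1, 2, 3, 4, 5, 6, 7

Start at 3.
Its neighbours: 2, 4, 5, 6.
Then their neighbours: 0, 1, 7.
Every vertex is now reached.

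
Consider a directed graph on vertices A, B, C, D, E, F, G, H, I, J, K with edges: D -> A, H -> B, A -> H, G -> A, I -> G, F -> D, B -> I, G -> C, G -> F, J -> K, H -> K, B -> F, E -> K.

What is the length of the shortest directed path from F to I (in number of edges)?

5

Distance 0: F.
Distance 1: D.
Distance 2: A.
Distance 3: H.
Distance 4: B, K.
Distance 5: I — contains I.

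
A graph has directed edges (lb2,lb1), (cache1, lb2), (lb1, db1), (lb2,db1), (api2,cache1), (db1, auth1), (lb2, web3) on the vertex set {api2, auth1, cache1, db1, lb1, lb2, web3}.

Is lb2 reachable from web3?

No

web3 has no outgoing edges, so nothing is reachable from it.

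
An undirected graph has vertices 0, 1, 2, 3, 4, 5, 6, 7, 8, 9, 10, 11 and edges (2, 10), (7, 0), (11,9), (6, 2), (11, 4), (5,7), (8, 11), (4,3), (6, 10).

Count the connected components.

4

From 0: component {0, 5, 7}.
From 1: component {1}.
From 2: component {2, 6, 10}.
From 3: component {3, 4, 8, 9, 11}.
That's 4 components.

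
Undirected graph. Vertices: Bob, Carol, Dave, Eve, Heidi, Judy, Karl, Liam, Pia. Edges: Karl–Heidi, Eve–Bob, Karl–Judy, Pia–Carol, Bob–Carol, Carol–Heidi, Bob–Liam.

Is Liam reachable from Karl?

Yes

Explore from Karl.
Distance 1: reach Heidi, Judy.
Distance 2: reach Carol.
Distance 3: reach Bob, Pia.
Distance 4: reach Eve, Liam.
Found Liam.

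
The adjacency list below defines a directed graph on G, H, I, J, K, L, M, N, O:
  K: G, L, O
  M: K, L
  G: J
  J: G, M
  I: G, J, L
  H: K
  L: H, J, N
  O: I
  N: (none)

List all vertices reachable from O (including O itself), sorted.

G, H, I, J, K, L, M, N, O

Start at O.
Its neighbours: I.
Then their neighbours: G, J, L.
Then next layer: H, M, N.
Then next layer: K.
Every vertex is now reached.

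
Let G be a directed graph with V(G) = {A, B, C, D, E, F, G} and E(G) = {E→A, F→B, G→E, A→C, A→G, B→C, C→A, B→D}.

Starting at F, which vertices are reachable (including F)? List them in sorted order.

A, B, C, D, E, F, G

Start at F.
Its neighbours: B.
Then their neighbours: C, D.
Then next layer: A.
Then next layer: G.
Then next layer: E.
Every vertex is now reached.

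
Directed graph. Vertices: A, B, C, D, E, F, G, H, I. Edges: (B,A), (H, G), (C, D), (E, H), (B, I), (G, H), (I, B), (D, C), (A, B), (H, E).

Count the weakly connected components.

From A: component {A, B, I}.
From C: component {C, D}.
From E: component {E, G, H}.
From F: component {F}.
That's 4 components.

4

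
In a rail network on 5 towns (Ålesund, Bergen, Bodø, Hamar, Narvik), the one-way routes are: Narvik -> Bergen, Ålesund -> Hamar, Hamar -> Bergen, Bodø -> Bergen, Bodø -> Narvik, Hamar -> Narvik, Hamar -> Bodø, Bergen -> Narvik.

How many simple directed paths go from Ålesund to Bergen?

4

Ålesund→Hamar→Bergen
Ålesund→Hamar→Bodø→Bergen
Ålesund→Hamar→Bodø→Narvik→Bergen
Ålesund→Hamar→Narvik→Bergen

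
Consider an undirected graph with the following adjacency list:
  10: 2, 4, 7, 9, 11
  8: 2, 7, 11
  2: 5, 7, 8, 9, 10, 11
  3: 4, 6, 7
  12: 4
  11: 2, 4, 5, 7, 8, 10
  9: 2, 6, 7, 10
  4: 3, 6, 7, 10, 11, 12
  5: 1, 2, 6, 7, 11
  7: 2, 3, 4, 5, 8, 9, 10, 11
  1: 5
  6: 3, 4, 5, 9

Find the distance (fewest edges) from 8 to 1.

3

Distance 0: 8.
Distance 1: 2, 7, 11.
Distance 2: 3, 4, 5, 9, 10.
Distance 3: 1, 6, 12 — contains 1.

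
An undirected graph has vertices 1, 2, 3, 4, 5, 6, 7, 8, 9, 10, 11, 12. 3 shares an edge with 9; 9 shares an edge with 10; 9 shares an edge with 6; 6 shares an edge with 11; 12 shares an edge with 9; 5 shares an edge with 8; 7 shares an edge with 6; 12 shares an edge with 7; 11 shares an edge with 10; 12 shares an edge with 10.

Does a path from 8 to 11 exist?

No

Explore from 8.
Distance 1: reach 5.
The search is exhausted without reaching 11; it lies in a different component.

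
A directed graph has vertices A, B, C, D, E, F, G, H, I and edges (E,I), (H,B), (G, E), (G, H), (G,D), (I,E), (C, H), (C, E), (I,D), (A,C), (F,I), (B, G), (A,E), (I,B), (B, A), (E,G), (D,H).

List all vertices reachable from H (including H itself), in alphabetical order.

Start at H.
Its neighbours: B.
Then their neighbours: A, G.
Then next layer: C, D, E.
Then next layer: I.
Nothing further is reachable.

A, B, C, D, E, G, H, I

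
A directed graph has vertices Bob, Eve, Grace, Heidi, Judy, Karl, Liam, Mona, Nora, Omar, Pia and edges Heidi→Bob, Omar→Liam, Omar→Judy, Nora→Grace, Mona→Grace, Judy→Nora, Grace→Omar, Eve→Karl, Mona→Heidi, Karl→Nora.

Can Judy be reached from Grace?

Yes

Explore from Grace.
Distance 1: reach Omar.
Distance 2: reach Judy, Liam.
Found Judy.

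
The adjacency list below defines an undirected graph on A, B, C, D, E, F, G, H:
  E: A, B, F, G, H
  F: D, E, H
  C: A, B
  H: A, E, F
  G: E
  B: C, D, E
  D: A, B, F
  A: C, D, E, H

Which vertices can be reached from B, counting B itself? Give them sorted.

Start at B.
Its neighbours: C, D, E.
Then their neighbours: A, F, G, H.
Every vertex is now reached.

A, B, C, D, E, F, G, H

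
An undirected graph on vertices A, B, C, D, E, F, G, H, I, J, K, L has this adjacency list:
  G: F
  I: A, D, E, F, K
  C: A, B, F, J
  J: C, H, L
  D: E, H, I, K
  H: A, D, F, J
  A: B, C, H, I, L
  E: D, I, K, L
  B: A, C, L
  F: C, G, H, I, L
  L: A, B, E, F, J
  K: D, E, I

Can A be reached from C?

Yes

Explore from C.
Distance 1: reach A, B, F, J.
Found A.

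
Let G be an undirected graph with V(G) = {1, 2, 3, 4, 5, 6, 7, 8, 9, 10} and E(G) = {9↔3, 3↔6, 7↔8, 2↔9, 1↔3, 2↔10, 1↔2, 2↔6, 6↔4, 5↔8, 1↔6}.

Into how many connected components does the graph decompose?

From 1: component {1, 2, 3, 4, 6, 9, 10}.
From 5: component {5, 7, 8}.
That's 2 components.

2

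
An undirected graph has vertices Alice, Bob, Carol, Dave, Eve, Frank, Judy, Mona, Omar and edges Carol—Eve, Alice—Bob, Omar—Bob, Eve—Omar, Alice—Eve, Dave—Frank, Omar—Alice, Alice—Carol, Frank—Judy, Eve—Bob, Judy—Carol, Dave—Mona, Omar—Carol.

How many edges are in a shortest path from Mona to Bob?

6

Distance 0: Mona.
Distance 1: Dave.
Distance 2: Frank.
Distance 3: Judy.
Distance 4: Carol.
Distance 5: Alice, Eve, Omar.
Distance 6: Bob — contains Bob.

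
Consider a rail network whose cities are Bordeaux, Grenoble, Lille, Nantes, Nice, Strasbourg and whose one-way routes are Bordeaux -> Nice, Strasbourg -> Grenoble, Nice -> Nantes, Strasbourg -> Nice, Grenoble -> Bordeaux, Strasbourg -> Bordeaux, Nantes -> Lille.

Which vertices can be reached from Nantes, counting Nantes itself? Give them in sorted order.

Lille, Nantes

Start at Nantes.
Its neighbours: Lille.
Nothing further is reachable.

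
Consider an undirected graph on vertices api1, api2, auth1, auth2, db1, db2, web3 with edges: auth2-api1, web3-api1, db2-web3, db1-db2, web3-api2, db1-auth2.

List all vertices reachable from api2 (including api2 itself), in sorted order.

api1, api2, auth2, db1, db2, web3

Start at api2.
Its neighbours: web3.
Then their neighbours: api1, db2.
Then next layer: auth2, db1.
Nothing further is reachable.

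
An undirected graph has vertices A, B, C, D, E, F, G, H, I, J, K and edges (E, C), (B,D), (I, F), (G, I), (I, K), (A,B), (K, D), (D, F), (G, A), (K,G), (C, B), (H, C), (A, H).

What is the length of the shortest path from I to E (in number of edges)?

Distance 0: I.
Distance 1: F, G, K.
Distance 2: A, D.
Distance 3: B, H.
Distance 4: C.
Distance 5: E — contains E.

5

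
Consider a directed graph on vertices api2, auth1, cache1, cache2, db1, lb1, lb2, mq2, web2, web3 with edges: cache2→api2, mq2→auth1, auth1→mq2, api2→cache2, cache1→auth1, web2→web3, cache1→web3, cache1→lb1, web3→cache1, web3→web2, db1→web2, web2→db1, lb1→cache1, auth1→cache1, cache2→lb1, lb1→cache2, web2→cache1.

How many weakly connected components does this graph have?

2

From api2: component {api2, auth1, cache1, cache2, db1, lb1, mq2, web2, web3}.
From lb2: component {lb2}.
That's 2 components.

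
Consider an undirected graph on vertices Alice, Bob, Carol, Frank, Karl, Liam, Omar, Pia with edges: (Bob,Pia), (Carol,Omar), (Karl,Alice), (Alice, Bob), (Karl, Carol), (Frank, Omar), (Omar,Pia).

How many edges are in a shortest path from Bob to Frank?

Distance 0: Bob.
Distance 1: Alice, Pia.
Distance 2: Karl, Omar.
Distance 3: Carol, Frank — contains Frank.

3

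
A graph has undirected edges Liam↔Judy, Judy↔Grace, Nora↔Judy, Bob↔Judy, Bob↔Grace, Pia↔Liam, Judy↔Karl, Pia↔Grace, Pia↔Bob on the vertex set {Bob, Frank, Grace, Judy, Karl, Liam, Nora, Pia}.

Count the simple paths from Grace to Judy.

5

Grace–Bob–Judy
Grace–Bob–Pia–Liam–Judy
Grace–Judy
Grace–Pia–Bob–Judy
Grace–Pia–Liam–Judy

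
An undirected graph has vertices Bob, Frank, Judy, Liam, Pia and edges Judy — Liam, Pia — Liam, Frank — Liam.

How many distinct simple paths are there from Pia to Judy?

1

Pia–Liam–Judy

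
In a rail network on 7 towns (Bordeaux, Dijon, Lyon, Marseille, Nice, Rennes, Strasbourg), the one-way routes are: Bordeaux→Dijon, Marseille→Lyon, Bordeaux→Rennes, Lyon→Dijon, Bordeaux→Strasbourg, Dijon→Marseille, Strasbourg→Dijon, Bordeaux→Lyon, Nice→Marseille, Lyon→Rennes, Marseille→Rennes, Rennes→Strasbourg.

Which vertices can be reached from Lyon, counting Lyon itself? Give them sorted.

Start at Lyon.
Its neighbours: Dijon, Rennes.
Then their neighbours: Marseille, Strasbourg.
Nothing further is reachable.

Dijon, Lyon, Marseille, Rennes, Strasbourg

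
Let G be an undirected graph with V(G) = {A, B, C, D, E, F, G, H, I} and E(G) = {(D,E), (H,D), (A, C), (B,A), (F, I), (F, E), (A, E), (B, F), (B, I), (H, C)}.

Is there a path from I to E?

Explore from I.
Distance 1: reach B, F.
Distance 2: reach A, E.
Found E.

Yes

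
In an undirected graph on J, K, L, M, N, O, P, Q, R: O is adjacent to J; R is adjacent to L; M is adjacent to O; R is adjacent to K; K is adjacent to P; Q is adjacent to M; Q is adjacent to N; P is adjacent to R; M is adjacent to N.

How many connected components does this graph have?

2

From J: component {J, M, N, O, Q}.
From K: component {K, L, P, R}.
That's 2 components.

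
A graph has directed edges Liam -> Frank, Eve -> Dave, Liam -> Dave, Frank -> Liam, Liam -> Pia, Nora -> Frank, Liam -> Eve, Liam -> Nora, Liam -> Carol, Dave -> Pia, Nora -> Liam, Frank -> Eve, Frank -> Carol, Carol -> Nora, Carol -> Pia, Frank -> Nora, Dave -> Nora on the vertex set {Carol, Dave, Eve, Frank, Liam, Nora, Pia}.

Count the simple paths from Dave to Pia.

7

Dave→Nora→Frank→Carol→Pia
Dave→Nora→Frank→Liam→Carol→Pia
Dave→Nora→Frank→Liam→Pia
Dave→Nora→Liam→Carol→Pia
Dave→Nora→Liam→Frank→Carol→Pia
Dave→Nora→Liam→Pia
Dave→Pia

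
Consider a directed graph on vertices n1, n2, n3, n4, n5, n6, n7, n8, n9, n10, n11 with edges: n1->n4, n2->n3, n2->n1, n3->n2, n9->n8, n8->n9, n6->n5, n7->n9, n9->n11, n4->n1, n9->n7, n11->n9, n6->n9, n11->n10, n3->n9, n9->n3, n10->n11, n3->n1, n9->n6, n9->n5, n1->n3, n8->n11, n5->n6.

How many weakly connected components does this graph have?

1

From n1: component {n1, n2, n3, n4, n5, n6, n7, n8, n9, n10, n11}.
That's 1 component.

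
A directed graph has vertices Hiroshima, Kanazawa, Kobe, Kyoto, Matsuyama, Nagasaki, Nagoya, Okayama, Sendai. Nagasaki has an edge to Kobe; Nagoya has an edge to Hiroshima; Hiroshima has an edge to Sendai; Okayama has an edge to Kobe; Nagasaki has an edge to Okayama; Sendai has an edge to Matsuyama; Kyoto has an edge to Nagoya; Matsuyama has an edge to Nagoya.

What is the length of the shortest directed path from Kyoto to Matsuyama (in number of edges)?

4

Distance 0: Kyoto.
Distance 1: Nagoya.
Distance 2: Hiroshima.
Distance 3: Sendai.
Distance 4: Matsuyama — contains Matsuyama.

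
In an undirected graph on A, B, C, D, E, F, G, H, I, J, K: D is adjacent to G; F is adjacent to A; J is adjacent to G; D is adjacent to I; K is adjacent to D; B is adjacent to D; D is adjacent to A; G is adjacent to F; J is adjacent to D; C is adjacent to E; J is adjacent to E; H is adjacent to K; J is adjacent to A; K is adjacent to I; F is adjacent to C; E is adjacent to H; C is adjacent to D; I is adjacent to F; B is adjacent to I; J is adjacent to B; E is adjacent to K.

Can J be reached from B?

Yes

Explore from B.
Distance 1: reach D, I, J.
Found J.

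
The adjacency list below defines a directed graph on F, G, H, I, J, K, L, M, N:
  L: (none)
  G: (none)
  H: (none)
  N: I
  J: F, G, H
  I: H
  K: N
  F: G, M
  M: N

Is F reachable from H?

H has no outgoing edges, so nothing is reachable from it.

No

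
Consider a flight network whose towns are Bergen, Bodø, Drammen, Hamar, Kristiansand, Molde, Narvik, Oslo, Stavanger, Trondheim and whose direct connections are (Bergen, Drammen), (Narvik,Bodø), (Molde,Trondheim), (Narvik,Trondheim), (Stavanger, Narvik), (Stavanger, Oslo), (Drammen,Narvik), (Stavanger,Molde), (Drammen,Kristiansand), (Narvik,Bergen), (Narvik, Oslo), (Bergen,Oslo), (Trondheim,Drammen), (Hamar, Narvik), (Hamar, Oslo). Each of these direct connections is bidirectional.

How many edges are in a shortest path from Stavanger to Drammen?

2

Distance 0: Stavanger.
Distance 1: Molde, Narvik, Oslo.
Distance 2: Bergen, Bodø, Drammen, Hamar, Trondheim — contains Drammen.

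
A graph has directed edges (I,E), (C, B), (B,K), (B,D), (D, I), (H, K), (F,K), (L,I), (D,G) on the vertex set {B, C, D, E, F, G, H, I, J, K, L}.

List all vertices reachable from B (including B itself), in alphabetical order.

B, D, E, G, I, K

Start at B.
Its neighbours: D, K.
Then their neighbours: G, I.
Then next layer: E.
Nothing further is reachable.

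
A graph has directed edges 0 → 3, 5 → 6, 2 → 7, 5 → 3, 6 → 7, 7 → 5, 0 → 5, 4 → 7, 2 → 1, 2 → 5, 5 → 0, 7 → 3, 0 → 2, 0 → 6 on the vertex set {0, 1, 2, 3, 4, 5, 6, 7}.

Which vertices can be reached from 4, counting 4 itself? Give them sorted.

0, 1, 2, 3, 4, 5, 6, 7

Start at 4.
Its neighbours: 7.
Then their neighbours: 3, 5.
Then next layer: 0, 6.
Then next layer: 2.
Then next layer: 1.
Every vertex is now reached.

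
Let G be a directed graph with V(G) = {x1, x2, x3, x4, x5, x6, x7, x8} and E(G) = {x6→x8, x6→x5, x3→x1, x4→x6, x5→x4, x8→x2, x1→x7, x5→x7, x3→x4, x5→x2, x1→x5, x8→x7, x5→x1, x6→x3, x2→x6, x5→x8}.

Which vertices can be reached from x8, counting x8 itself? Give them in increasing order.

Start at x8.
Its neighbours: x2, x7.
Then their neighbours: x6.
Then next layer: x3, x5.
Then next layer: x1, x4.
Every vertex is now reached.

x1, x2, x3, x4, x5, x6, x7, x8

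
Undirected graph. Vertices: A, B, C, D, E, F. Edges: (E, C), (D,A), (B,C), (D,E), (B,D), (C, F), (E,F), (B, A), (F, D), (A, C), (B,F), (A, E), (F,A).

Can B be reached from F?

Yes

Explore from F.
Distance 1: reach A, B, C, D, E.
Found B.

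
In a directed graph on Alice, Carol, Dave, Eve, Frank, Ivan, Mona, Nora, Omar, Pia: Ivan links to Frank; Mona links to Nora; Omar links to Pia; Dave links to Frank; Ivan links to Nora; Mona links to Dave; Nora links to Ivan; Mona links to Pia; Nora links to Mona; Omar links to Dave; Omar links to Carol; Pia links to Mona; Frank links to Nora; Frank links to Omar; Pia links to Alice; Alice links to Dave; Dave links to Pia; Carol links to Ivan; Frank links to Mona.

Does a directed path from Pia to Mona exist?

Explore from Pia.
Distance 1: reach Alice, Mona.
Found Mona.

Yes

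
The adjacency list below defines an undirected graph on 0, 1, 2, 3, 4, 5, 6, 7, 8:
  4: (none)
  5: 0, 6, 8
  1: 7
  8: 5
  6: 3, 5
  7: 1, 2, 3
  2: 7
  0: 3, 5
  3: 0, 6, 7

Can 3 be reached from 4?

No

4 has no edges, so nothing is reachable from it.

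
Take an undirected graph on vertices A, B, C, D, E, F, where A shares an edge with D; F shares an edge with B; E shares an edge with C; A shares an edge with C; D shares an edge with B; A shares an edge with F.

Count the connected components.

From A: component {A, B, C, D, E, F}.
That's 1 component.

1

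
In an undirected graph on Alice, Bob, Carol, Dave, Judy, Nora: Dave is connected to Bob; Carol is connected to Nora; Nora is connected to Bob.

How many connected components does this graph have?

3

From Alice: component {Alice}.
From Bob: component {Bob, Carol, Dave, Nora}.
From Judy: component {Judy}.
That's 3 components.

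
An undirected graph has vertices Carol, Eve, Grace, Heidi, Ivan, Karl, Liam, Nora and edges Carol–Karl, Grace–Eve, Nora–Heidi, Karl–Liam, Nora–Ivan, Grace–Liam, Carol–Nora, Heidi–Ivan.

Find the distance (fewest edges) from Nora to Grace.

Distance 0: Nora.
Distance 1: Carol, Heidi, Ivan.
Distance 2: Karl.
Distance 3: Liam.
Distance 4: Grace — contains Grace.

4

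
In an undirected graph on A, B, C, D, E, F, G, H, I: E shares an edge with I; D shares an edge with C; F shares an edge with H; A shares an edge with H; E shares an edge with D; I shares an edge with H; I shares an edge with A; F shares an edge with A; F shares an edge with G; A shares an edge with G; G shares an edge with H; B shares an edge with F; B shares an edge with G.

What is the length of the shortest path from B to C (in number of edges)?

6

Distance 0: B.
Distance 1: F, G.
Distance 2: A, H.
Distance 3: I.
Distance 4: E.
Distance 5: D.
Distance 6: C — contains C.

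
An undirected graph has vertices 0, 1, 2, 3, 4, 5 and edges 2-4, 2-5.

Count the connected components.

4

From 0: component {0}.
From 1: component {1}.
From 2: component {2, 4, 5}.
From 3: component {3}.
That's 4 components.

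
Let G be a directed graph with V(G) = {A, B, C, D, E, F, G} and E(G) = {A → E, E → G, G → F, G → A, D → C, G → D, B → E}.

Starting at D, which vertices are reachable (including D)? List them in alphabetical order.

Start at D.
Its neighbours: C.
Nothing further is reachable.

C, D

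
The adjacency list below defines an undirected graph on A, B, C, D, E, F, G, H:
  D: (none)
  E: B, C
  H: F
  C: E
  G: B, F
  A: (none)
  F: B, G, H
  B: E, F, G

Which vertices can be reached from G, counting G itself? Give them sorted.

Start at G.
Its neighbours: B, F.
Then their neighbours: E, H.
Then next layer: C.
Nothing further is reachable.

B, C, E, F, G, H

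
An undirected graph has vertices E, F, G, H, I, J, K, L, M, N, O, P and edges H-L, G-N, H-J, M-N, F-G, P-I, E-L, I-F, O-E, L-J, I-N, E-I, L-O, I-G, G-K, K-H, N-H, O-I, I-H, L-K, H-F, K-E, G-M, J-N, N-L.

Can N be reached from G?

Yes

Explore from G.
Distance 1: reach F, I, K, M, N.
Found N.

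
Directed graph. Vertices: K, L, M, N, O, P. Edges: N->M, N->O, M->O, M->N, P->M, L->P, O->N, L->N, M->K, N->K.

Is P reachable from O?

Explore from O.
Distance 1: reach N.
Distance 2: reach K, M.
The search from O is exhausted; no directed path reaches P.

No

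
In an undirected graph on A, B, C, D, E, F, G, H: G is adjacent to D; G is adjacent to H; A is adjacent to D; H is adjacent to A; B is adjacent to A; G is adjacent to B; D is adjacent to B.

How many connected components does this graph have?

From A: component {A, B, D, G, H}.
From C: component {C}.
From E: component {E}.
From F: component {F}.
That's 4 components.

4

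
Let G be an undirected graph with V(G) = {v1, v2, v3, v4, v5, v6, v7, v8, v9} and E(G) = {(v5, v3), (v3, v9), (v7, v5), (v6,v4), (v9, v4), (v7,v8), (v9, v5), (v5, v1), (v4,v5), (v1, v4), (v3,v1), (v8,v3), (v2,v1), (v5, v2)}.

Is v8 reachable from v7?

Explore from v7.
Distance 1: reach v5, v8.
Found v8.

Yes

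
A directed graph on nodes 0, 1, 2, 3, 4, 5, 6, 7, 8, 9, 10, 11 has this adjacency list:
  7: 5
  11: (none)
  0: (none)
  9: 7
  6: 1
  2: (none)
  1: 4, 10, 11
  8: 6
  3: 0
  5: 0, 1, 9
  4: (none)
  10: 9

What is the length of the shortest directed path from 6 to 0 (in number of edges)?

6

Distance 0: 6.
Distance 1: 1.
Distance 2: 4, 10, 11.
Distance 3: 9.
Distance 4: 7.
Distance 5: 5.
Distance 6: 0 — contains 0.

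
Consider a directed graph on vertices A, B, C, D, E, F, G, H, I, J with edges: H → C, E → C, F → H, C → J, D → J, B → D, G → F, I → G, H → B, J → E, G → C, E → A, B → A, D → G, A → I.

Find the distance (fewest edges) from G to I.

5

Distance 0: G.
Distance 1: C, F.
Distance 2: H, J.
Distance 3: B, E.
Distance 4: A, D.
Distance 5: I — contains I.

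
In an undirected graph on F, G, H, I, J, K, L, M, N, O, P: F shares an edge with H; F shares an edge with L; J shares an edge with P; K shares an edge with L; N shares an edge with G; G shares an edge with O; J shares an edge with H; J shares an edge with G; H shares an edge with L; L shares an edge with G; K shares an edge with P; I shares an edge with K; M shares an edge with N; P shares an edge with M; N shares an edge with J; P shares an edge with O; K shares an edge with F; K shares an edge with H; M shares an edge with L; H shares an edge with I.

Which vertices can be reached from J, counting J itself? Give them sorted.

Start at J.
Its neighbours: G, H, N, P.
Then their neighbours: F, I, K, L, M, O.
Every vertex is now reached.

F, G, H, I, J, K, L, M, N, O, P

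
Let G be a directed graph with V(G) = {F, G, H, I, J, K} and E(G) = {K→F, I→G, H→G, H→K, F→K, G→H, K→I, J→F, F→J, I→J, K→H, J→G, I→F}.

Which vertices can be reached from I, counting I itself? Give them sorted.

Start at I.
Its neighbours: F, G, J.
Then their neighbours: H, K.
Every vertex is now reached.

F, G, H, I, J, K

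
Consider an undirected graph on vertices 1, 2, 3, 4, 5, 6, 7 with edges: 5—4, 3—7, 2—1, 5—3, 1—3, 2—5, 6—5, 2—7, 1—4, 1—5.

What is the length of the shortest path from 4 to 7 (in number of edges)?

Distance 0: 4.
Distance 1: 1, 5.
Distance 2: 2, 3, 6.
Distance 3: 7 — contains 7.

3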